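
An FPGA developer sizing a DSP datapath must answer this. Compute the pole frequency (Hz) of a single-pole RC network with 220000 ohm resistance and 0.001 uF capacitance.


Cutoff frequency of a first-order RC filter:
fc = 1 / (2 * pi * R * C)
C = 0.001 uF = 1e-09 F
fc = 1 / (2 * pi * 220000 * 1e-09)
   = 1 / 0.0013823007675795
   = 723.43156 Hz

723.43156 Hz


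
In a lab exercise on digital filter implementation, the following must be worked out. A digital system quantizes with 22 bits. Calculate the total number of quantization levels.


Number of quantization levels = 2^N
= 2^22
= 4194304

4194304


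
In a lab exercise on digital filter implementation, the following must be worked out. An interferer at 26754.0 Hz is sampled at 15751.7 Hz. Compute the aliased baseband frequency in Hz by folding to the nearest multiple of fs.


Compute the nearest integer multiple of fs to the signal:
n = round(26754.0 / 15751.7) = 2
f_alias = |26754.0 - 2 * 15751.7|
        = |26754.0 - 31503.4|
        = 4749.4 Hz

4749.4


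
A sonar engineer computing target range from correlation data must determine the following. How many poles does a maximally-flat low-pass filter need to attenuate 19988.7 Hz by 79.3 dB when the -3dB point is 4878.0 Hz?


Butterworth filter order formula:
n = log10(10^(A/10) - 1) / (2 * log10(f_stop/f_pass))
10^(79.3/10) - 1 = 85113802.8202
f_stop/f_pass = 19988.7 / 4878.0 = 4.0977
n = 6.473 -> ceil = 7

7


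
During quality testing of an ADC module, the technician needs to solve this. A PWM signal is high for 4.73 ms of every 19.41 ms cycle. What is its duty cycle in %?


Duty cycle as a percentage:
DC = (t_on / T) * 100
   = (4.73 / 19.41) * 100
   = 0.243689 * 100
   = 24.37 %

24.37 %


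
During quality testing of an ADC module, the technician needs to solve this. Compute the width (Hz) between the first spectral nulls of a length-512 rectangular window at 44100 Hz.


Main lobe width for a rectangular window:
Width = 2 * fs / N
      = 2 * 44100 / 512
      = 88200 / 512
      = 172.266 Hz

172.266 Hz


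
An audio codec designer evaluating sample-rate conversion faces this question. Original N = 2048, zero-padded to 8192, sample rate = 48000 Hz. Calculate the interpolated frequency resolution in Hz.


Frequency resolution after zero-padding:
N_padded = 2048 * 4 = 8192
df = fs / N_padded
   = 48000 / 8192
   = 5.8594 Hz

5.8594 Hz


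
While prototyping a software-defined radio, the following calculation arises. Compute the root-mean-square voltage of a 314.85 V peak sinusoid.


RMS voltage for a sinusoidal waveform:
V_rms = V_peak / sqrt(2)
      = 314.85 / 1.414214
      = 222.633 V

222.633 V


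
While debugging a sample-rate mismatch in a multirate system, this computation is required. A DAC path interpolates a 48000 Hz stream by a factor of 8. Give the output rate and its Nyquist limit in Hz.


Step 1 — output sample rate after interpolation by L:
fs_out = L * fs_in = 8 * 48000 = 384000 Hz

Step 2 — Nyquist frequency of the output stream:
f_Nyq = fs_out / 2 = 384000 / 2 = 192000.0 Hz

fs_out = 384000 Hz; f_Nyquist = 192000.0 Hz


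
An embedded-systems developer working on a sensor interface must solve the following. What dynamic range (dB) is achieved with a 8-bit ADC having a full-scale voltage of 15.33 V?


Dynamic range from full-scale to LSB:
V_min = V_max / 2^bits = 15.33 / 2^8
DR = 20 * log10(V_max / V_min)
   = 20 * log10(2^8)
   = 20 * 8 * log10(2)
   = 48.16 dB

48.16 dB


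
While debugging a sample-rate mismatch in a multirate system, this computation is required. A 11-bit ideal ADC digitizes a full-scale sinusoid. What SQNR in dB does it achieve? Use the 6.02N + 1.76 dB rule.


Theoretical SNR for a full-scale sinusoid:
SNR = 6.02 * N + 1.76
    = 6.02 * 11 + 1.76
    = 66.22 + 1.76
    = 67.98 dB

67.98 dB


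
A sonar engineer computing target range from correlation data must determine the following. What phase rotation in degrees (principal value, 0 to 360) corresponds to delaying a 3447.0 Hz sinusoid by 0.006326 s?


Phase shift from frequency and time delay:
phi = 360 * f * t_delay
    = 360 * 3447.0 * 0.006326
    = 7850.06 degrees
    mod 360 = 290.06 degrees

290.06 degrees


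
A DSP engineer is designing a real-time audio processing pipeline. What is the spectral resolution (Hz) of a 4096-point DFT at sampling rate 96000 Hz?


DFT frequency resolution:
df = fs / N
   = 96000 / 4096
   = 23.4375 Hz

23.4375 Hz


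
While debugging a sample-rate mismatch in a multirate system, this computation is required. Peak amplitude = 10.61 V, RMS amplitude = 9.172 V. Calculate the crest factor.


Crest factor is the ratio of peak to RMS:
CF = V_peak / V_rms
   = 10.61 / 9.172
   = 1.1568

1.1568


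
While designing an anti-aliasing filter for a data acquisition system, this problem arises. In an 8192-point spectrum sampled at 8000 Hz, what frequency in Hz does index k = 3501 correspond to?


Frequency of DFT bin k:
f_k = k * fs / N
    = 3501 * 8000 / 8192
    = 28008000 / 8192
    = 3418.945 Hz

3418.945 Hz


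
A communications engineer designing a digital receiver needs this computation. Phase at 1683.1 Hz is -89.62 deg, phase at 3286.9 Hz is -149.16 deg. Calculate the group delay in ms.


Group delay from phase difference:
tau = -d(phi)/d(omega)
d(phi) = -59.54 deg = -1.039169 rad
d(omega) = 2*pi*(3286.9 - 1683.1) = 10076.9726 rad/s
tau = -(-1.039169) / 10076.9726
    = 0.1031 ms

0.1031 ms


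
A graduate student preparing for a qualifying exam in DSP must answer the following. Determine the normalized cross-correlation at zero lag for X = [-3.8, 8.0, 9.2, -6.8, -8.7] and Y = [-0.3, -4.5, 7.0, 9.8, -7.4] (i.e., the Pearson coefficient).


Pearson correlation coefficient (population):
r = cov(X,Y) / (std(X) * std(Y))
Mean X = -0.42, Mean Y = 0.92
Cov(X,Y) = 5.8424
Std(X) = 7.538276, Std(Y) = 6.571271
r = 0.1179

0.1179


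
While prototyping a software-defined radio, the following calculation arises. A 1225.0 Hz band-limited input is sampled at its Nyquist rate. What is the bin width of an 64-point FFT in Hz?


Step 1 — Nyquist sampling rate:
fs = 2 * fmax = 2 * 1225.0 = 2450.0 Hz

Step 2 — DFT bin spacing:
df = fs / N = 2450.0 / 64 = 38.2812 Hz

38.2812 Hz


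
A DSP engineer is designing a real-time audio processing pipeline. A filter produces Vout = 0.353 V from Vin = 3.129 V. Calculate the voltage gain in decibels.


Voltage gain in dB:
G = 20 * log10(Vout / Vin)
  = 20 * log10(0.353 / 3.129)
  = 20 * log10(0.112816)
  = 20 * -0.947631
  = -18.95 dB

-18.95 dB


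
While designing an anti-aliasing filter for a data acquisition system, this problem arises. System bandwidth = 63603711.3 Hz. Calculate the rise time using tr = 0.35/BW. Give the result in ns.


Rise time from bandwidth relationship:
tr = 0.35 / BW
   = 0.35 / 63603711.3
   = 5.502823544e-09 s
   = 5.5028 ns

5.5028 ns


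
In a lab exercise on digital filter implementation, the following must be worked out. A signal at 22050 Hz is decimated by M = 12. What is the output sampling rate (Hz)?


Decimation reduces the sample rate:
fs_out = fs_in / M
       = 22050 / 12
       = 1837.5 Hz

1837.5 Hz


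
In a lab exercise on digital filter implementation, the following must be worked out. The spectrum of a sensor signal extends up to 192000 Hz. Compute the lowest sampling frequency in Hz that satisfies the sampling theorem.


The Nyquist rate is twice the maximum frequency component.
fs_min = 2 * fmax
      = 2 * 192000
      = 384000 Hz

384000


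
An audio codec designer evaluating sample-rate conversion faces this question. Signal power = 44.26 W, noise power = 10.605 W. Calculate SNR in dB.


SNR in decibels:
SNR = 10 * log10(Ps / Pn)
    = 10 * log10(44.26 / 10.605)
    = 10 * log10(4.1735)
    = 10 * 0.6205
    = 6.21 dB

6.21 dB


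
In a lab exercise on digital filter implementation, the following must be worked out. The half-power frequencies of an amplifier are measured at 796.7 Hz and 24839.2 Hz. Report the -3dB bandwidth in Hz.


Bandwidth is the difference of -3dB frequencies:
BW = f_high - f_low
   = 24839.2 - 796.7
   = 24042.5 Hz

24042.5 Hz


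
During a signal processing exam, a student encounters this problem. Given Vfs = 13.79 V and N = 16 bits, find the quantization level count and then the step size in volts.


Step 1 — number of quantization levels:
L = 2^N = 2^16 = 65536

Step 2 — LSB step size:
delta = Vfs / L
      = 13.79 / 65536
      = 0.00021042 V

Levels = 65536; step size = 0.00021042 V


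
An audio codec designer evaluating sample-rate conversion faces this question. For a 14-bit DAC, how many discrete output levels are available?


Number of quantization levels = 2^N
= 2^14
= 16384

16384


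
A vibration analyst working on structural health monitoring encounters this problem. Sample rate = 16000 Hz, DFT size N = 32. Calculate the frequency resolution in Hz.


DFT frequency resolution:
df = fs / N
   = 16000 / 32
   = 500.0 Hz

500.0 Hz


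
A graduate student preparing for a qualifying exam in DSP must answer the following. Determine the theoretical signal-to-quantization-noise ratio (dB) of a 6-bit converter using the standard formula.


Theoretical SNR for a full-scale sinusoid:
SNR = 6.02 * N + 1.76
    = 6.02 * 6 + 1.76
    = 36.12 + 1.76
    = 37.88 dB

37.88 dB


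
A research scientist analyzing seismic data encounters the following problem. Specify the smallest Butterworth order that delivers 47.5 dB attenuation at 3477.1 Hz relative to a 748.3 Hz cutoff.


Butterworth filter order formula:
n = log10(10^(A/10) - 1) / (2 * log10(f_stop/f_pass))
10^(47.5/10) - 1 = 56233.1325
f_stop/f_pass = 3477.1 / 748.3 = 4.6467
n = 3.56 -> ceil = 4

4


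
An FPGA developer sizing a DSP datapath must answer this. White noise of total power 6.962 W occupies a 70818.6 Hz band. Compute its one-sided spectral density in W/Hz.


Power spectral density:
PSD = P / BW
    = 6.962 / 70818.6
    = 9.831e-05 W/Hz

9.831e-05 W/Hz


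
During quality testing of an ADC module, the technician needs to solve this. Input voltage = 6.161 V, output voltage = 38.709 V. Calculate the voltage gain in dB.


Voltage gain in dB:
G = 20 * log10(Vout / Vin)
  = 20 * log10(38.709 / 6.161)
  = 20 * log10(6.282909)
  = 20 * 0.798161
  = 15.96 dB

15.96 dB


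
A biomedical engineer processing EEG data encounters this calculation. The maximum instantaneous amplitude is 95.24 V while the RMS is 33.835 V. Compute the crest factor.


Crest factor is the ratio of peak to RMS:
CF = V_peak / V_rms
   = 95.24 / 33.835
   = 2.8148

2.8148


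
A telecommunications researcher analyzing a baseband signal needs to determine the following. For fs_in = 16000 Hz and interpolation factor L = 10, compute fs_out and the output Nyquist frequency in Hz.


Step 1 — output sample rate after interpolation by L:
fs_out = L * fs_in = 10 * 16000 = 160000 Hz

Step 2 — Nyquist frequency of the output stream:
f_Nyq = fs_out / 2 = 160000 / 2 = 80000.0 Hz

fs_out = 160000 Hz; f_Nyquist = 80000.0 Hz


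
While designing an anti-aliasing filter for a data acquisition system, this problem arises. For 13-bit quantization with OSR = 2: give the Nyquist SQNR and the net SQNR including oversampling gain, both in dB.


Step 1 — baseline SQNR at Nyquist:
SQNR_base = 6.02*N + 1.76
          = 6.02*13 + 1.76
          = 80.02 dB

Step 2 — oversampling processing gain:
G = 10*log10(OSR) = 10*log10(2) = 3.01 dB

Step 3 — total:
SQNR_total = 80.02 + 3.01 = 83.03 dB

Base SQNR = 80.02 dB; oversampled SQNR = 83.03 dB


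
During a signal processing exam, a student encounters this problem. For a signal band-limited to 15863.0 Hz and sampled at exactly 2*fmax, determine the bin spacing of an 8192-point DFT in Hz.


Step 1 — Nyquist sampling rate:
fs = 2 * fmax = 2 * 15863.0 = 31726.0 Hz

Step 2 — DFT bin spacing:
df = fs / N = 31726.0 / 8192 = 3.8728 Hz

3.8728 Hz


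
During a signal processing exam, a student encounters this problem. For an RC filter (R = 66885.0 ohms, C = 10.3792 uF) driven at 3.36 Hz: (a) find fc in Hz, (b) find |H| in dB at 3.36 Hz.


Step 1 — cutoff frequency:
fc = 1 / (2*pi*R*C)
C = 10.3792 uF = 1.03792e-05 F
fc = 1 / (2*pi*66885.0*1.03792e-05)
   = 0.22926 Hz

Step 2 — magnitude at f = 3.36 Hz:
|H(f)| = 1 / sqrt(1 + (f/fc)^2)
f/fc = 3.36 / 0.22926 = 14.655849
|H| = 1 / sqrt(1 + 214.79391) = 0.0680739
|H|_dB = 20*log10(0.0680739) = -23.34 dB

fc = 0.22926 Hz; |H(3.36 Hz)| = -23.34 dB


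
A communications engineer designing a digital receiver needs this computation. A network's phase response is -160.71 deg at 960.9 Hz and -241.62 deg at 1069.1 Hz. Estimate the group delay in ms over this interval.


Group delay from phase difference:
tau = -d(phi)/d(omega)
d(phi) = -80.91 deg = -1.412146 rad
d(omega) = 2*pi*(1069.1 - 960.9) = 679.8407 rad/s
tau = -(-1.412146) / 679.8407
    = 2.0772 ms

2.0772 ms


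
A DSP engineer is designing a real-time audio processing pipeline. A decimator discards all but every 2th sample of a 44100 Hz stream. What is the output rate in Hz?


Decimation reduces the sample rate:
fs_out = fs_in / M
       = 44100 / 2
       = 22050.0 Hz

22050.0 Hz


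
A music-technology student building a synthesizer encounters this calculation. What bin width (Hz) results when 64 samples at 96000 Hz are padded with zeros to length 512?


Frequency resolution after zero-padding:
N_padded = 64 * 8 = 512
df = fs / N_padded
   = 96000 / 512
   = 187.5 Hz

187.5 Hz


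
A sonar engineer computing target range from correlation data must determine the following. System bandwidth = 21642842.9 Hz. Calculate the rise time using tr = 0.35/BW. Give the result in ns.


Rise time from bandwidth relationship:
tr = 0.35 / BW
   = 0.35 / 21642842.9
   = 1.61716278e-08 s
   = 16.1716 ns

16.1716 ns


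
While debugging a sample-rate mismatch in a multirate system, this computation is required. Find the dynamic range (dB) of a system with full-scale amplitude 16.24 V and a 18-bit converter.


Dynamic range from full-scale to LSB:
V_min = V_max / 2^bits = 16.24 / 2^18
DR = 20 * log10(V_max / V_min)
   = 20 * log10(2^18)
   = 20 * 18 * log10(2)
   = 108.37 dB

108.37 dB


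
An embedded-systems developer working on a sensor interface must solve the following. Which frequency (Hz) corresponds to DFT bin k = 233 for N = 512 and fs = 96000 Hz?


Frequency of DFT bin k:
f_k = k * fs / N
    = 233 * 96000 / 512
    = 22368000 / 512
    = 43687.5 Hz

43687.5 Hz


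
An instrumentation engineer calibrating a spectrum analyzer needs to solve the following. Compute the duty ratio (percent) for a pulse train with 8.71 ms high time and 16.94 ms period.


Duty cycle as a percentage:
DC = (t_on / T) * 100
   = (8.71 / 16.94) * 100
   = 0.514168 * 100
   = 51.42 %

51.42 %


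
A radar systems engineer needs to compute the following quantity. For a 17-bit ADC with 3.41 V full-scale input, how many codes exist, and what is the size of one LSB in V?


Step 1 — number of quantization levels:
L = 2^N = 2^17 = 131072

Step 2 — LSB step size:
delta = Vfs / L
      = 3.41 / 131072
      = 2.602e-05 V

Levels = 131072; step size = 2.602e-05 V


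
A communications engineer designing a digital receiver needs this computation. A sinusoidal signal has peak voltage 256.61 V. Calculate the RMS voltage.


RMS voltage for a sinusoidal waveform:
V_rms = V_peak / sqrt(2)
      = 256.61 / 1.414214
      = 181.451 V

181.451 V


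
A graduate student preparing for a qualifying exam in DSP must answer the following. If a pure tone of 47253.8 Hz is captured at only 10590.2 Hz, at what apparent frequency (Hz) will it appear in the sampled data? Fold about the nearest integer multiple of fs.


Compute the nearest integer multiple of fs to the signal:
n = round(47253.8 / 10590.2) = 4
f_alias = |47253.8 - 4 * 10590.2|
        = |47253.8 - 42360.8|
        = 4893.0 Hz

4893.0


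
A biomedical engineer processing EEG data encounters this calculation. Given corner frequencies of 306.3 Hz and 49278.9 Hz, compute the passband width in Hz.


Bandwidth is the difference of -3dB frequencies:
BW = f_high - f_low
   = 49278.9 - 306.3
   = 48972.6 Hz

48972.6 Hz


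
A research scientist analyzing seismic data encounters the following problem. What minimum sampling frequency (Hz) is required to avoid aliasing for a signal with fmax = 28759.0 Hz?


The Nyquist rate is twice the maximum frequency component.
fs_min = 2 * fmax
      = 2 * 28759.0
      = 57518.0 Hz

57518.0


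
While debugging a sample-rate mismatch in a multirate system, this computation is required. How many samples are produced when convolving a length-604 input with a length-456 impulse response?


Linear convolution output length:
L = N + M - 1
  = 604 + 456 - 1
  = 1059 samples

1059


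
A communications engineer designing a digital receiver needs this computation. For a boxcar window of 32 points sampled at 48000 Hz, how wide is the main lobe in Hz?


Main lobe width for a rectangular window:
Width = 2 * fs / N
      = 2 * 48000 / 32
      = 96000 / 32
      = 3000.0 Hz

3000.0 Hz


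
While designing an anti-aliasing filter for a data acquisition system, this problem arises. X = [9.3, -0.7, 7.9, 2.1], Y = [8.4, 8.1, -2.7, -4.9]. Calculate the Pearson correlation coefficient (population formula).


Pearson correlation coefficient (population):
r = cov(X,Y) / (std(X) * std(Y))
Mean X = 4.65, Mean Y = 2.225
Cov(X,Y) = -0.13875
Std(X) = 4.102134, Std(Y) = 6.075926
r = -0.0056

-0.0056


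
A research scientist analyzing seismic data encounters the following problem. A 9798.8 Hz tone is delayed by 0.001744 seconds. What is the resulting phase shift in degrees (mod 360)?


Phase shift from frequency and time delay:
phi = 360 * f * t_delay
    = 360 * 9798.8 * 0.001744
    = 6152.08 degrees
    mod 360 = 32.08 degrees

32.08 degrees


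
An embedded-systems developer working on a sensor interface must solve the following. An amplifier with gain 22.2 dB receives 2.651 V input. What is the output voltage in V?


Output voltage from dB gain:
V_out = V_in * 10^(gain_dB / 20)
      = 2.651 * 10^(22.2 / 20)
      = 2.651 * 12.882496
      = 34.1515 V

34.1515 V


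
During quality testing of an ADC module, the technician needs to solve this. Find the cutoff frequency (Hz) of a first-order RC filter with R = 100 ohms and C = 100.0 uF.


Cutoff frequency of a first-order RC filter:
fc = 1 / (2 * pi * R * C)
C = 100.0 uF = 0.0001 F
fc = 1 / (2 * pi * 100 * 0.0001)
   = 1 / 0.062831853071796
   = 15.915494 Hz

15.915494 Hz


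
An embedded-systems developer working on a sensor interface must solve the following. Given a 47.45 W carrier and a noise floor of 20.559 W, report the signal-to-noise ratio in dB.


SNR in decibels:
SNR = 10 * log10(Ps / Pn)
    = 10 * log10(47.45 / 20.559)
    = 10 * log10(2.308)
    = 10 * 0.3632
    = 3.63 dB

3.63 dB


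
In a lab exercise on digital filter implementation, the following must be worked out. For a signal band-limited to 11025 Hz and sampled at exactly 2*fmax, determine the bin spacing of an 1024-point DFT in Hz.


Step 1 — Nyquist sampling rate:
fs = 2 * fmax = 2 * 11025 = 22050 Hz

Step 2 — DFT bin spacing:
df = fs / N = 22050 / 1024 = 21.5332 Hz

21.5332 Hz


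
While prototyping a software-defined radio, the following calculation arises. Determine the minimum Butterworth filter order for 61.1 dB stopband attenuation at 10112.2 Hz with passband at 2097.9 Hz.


Butterworth filter order formula:
n = log10(10^(A/10) - 1) / (2 * log10(f_stop/f_pass))
10^(61.1/10) - 1 = 1288248.5517
f_stop/f_pass = 10112.2 / 2097.9 = 4.8202
n = 4.4725 -> ceil = 5

5


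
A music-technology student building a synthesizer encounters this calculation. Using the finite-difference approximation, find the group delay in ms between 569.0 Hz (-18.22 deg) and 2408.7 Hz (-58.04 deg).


Group delay from phase difference:
tau = -d(phi)/d(omega)
d(phi) = -39.82 deg = -0.69499 rad
d(omega) = 2*pi*(2408.7 - 569.0) = 11559.176 rad/s
tau = -(-0.69499) / 11559.176
    = 0.0601 ms

0.0601 ms


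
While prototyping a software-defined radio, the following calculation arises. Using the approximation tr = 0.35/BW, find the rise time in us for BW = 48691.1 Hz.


Rise time from bandwidth relationship:
tr = 0.35 / BW
   = 0.35 / 48691.1
   = 7.188171966e-06 s
   = 7.1882 us

7.1882 us


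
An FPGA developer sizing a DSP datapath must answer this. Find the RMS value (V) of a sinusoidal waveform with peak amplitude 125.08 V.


RMS voltage for a sinusoidal waveform:
V_rms = V_peak / sqrt(2)
      = 125.08 / 1.414214
      = 88.445 V

88.445 V


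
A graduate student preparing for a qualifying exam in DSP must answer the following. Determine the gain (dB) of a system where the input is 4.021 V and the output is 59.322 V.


Voltage gain in dB:
G = 20 * log10(Vout / Vin)
  = 20 * log10(59.322 / 4.021)
  = 20 * log10(14.753047)
  = 20 * 1.168882
  = 23.38 dB

23.38 dB


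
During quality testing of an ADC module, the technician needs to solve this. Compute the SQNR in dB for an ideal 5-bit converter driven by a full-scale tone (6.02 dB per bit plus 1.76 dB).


Theoretical SNR for a full-scale sinusoid:
SNR = 6.02 * N + 1.76
    = 6.02 * 5 + 1.76
    = 30.1 + 1.76
    = 31.86 dB

31.86 dB


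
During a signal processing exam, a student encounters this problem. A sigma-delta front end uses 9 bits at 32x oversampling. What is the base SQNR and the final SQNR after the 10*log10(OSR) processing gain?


Step 1 — baseline SQNR at Nyquist:
SQNR_base = 6.02*N + 1.76
          = 6.02*9 + 1.76
          = 55.94 dB

Step 2 — oversampling processing gain:
G = 10*log10(OSR) = 10*log10(32) = 15.05 dB

Step 3 — total:
SQNR_total = 55.94 + 15.05 = 70.99 dB

Base SQNR = 55.94 dB; oversampled SQNR = 70.99 dB


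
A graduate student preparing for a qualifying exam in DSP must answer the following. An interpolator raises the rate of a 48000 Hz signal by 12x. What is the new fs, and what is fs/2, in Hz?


Step 1 — output sample rate after interpolation by L:
fs_out = L * fs_in = 12 * 48000 = 576000 Hz

Step 2 — Nyquist frequency of the output stream:
f_Nyq = fs_out / 2 = 576000 / 2 = 288000.0 Hz

fs_out = 576000 Hz; f_Nyquist = 288000.0 Hz


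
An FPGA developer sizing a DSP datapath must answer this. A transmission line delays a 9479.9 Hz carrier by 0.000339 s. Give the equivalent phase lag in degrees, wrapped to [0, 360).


Phase shift from frequency and time delay:
phi = 360 * f * t_delay
    = 360 * 9479.9 * 0.000339
    = 1156.93 degrees
    mod 360 = 76.93 degrees

76.93 degrees


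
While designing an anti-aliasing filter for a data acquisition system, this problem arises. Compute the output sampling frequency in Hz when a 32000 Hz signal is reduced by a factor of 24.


Decimation reduces the sample rate:
fs_out = fs_in / M
       = 32000 / 24
       = 1333.3333 Hz

1333.3333 Hz


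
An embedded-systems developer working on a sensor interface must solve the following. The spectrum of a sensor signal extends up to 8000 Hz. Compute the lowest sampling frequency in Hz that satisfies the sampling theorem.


The Nyquist rate is twice the maximum frequency component.
fs_min = 2 * fmax
      = 2 * 8000
      = 16000 Hz

16000


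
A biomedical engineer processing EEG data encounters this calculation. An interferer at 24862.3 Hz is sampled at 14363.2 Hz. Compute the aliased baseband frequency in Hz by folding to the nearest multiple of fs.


Compute the nearest integer multiple of fs to the signal:
n = round(24862.3 / 14363.2) = 2
f_alias = |24862.3 - 2 * 14363.2|
        = |24862.3 - 28726.4|
        = 3864.1 Hz

3864.1


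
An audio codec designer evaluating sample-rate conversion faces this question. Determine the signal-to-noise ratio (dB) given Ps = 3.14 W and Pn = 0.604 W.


SNR in decibels:
SNR = 10 * log10(Ps / Pn)
    = 10 * log10(3.14 / 0.604)
    = 10 * log10(5.1987)
    = 10 * 0.7159
    = 7.16 dB

7.16 dB


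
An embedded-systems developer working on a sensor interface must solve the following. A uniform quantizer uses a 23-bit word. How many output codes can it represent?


Number of quantization levels = 2^N
= 2^23
= 8388608

8388608


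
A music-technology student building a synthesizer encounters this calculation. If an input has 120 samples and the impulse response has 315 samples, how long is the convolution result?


Linear convolution output length:
L = N + M - 1
  = 120 + 315 - 1
  = 434 samples

434


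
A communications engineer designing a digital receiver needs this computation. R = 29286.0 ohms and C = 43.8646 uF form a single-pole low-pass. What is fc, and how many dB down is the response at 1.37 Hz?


Step 1 — cutoff frequency:
fc = 1 / (2*pi*R*C)
C = 43.8646 uF = 4.38646e-05 F
fc = 1 / (2*pi*29286.0*4.38646e-05)
   = 0.123893 Hz

Step 2 — magnitude at f = 1.37 Hz:
|H(f)| = 1 / sqrt(1 + (f/fc)^2)
f/fc = 1.37 / 0.123893 = 11.057929
|H| = 1 / sqrt(1 + 122.277794) = 0.0900653
|H|_dB = 20*log10(0.0900653) = -20.91 dB

fc = 0.123893 Hz; |H(1.37 Hz)| = -20.91 dB


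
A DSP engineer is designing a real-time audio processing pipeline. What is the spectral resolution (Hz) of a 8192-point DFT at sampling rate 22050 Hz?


DFT frequency resolution:
df = fs / N
   = 22050 / 8192
   = 2.6917 Hz

2.6917 Hz


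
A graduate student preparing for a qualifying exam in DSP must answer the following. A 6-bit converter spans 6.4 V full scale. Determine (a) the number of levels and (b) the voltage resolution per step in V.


Step 1 — number of quantization levels:
L = 2^N = 2^6 = 64

Step 2 — LSB step size:
delta = Vfs / L
      = 6.4 / 64
      = 0.1 V

Levels = 64; step size = 0.1 V


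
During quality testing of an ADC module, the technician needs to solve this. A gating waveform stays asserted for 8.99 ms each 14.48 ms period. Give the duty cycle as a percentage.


Duty cycle as a percentage:
DC = (t_on / T) * 100
   = (8.99 / 14.48) * 100
   = 0.620856 * 100
   = 62.09 %

62.09 %


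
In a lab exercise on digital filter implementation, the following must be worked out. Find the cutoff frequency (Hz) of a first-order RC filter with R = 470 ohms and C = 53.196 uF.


Cutoff frequency of a first-order RC filter:
fc = 1 / (2 * pi * R * C)
C = 53.196 uF = 5.3196e-05 F
fc = 1 / (2 * pi * 470 * 5.3196e-05)
   = 1 / 0.15709295303234
   = 6.365658 Hz

6.365658 Hz


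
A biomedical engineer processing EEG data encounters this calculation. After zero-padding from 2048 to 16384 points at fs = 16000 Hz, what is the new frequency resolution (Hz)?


Frequency resolution after zero-padding:
N_padded = 2048 * 8 = 16384
df = fs / N_padded
   = 16000 / 16384
   = 0.9766 Hz

0.9766 Hz


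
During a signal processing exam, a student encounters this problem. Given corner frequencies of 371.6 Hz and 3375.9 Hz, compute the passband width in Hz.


Bandwidth is the difference of -3dB frequencies:
BW = f_high - f_low
   = 3375.9 - 371.6
   = 3004.3 Hz

3004.3 Hz


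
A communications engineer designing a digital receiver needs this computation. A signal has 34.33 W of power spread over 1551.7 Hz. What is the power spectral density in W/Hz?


Power spectral density:
PSD = P / BW
    = 34.33 / 1551.7
    = 0.02212412 W/Hz

0.02212412 W/Hz


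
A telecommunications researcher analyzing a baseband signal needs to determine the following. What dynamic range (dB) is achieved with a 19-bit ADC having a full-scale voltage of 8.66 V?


Dynamic range from full-scale to LSB:
V_min = V_max / 2^bits = 8.66 / 2^19
DR = 20 * log10(V_max / V_min)
   = 20 * log10(2^19)
   = 20 * 19 * log10(2)
   = 114.39 dB

114.39 dB


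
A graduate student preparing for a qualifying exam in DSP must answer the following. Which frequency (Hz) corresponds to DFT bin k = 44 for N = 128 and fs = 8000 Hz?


Frequency of DFT bin k:
f_k = k * fs / N
    = 44 * 8000 / 128
    = 352000 / 128
    = 2750.0 Hz

2750.0 Hz


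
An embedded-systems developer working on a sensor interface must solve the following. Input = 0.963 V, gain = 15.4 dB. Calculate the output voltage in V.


Output voltage from dB gain:
V_out = V_in * 10^(gain_dB / 20)
      = 0.963 * 10^(15.4 / 20)
      = 0.963 * 5.888437
      = 5.6706 V

5.6706 V


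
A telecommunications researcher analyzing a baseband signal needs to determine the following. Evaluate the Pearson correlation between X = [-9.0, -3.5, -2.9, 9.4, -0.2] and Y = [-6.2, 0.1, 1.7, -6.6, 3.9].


Pearson correlation coefficient (population):
r = cov(X,Y) / (std(X) * std(Y))
Mean X = -1.24, Mean Y = -1.42
Cov(X,Y) = -4.2208
Std(X) = 6.039404, Std(Y) = 4.243301
r = -0.1647

-0.1647


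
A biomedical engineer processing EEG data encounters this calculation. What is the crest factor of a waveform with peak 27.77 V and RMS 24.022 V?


Crest factor is the ratio of peak to RMS:
CF = V_peak / V_rms
   = 27.77 / 24.022
   = 1.156

1.156


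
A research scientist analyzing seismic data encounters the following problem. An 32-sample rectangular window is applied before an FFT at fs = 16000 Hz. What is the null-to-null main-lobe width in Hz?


Main lobe width for a rectangular window:
Width = 2 * fs / N
      = 2 * 16000 / 32
      = 32000 / 32
      = 1000.0 Hz

1000.0 Hz


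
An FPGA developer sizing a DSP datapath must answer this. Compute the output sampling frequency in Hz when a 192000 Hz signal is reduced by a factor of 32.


Decimation reduces the sample rate:
fs_out = fs_in / M
       = 192000 / 32
       = 6000.0 Hz

6000.0 Hz


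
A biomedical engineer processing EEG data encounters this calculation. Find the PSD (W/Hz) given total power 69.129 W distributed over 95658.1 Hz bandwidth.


Power spectral density:
PSD = P / BW
    = 69.129 / 95658.1
    = 0.00072267 W/Hz

0.00072267 W/Hz


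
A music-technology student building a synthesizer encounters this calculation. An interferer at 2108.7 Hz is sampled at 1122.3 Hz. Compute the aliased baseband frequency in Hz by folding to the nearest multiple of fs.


Compute the nearest integer multiple of fs to the signal:
n = round(2108.7 / 1122.3) = 2
f_alias = |2108.7 - 2 * 1122.3|
        = |2108.7 - 2244.6|
        = 135.9 Hz

135.9


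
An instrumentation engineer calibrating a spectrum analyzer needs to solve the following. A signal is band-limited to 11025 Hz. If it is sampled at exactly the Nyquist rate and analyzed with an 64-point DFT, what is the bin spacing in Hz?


Step 1 — Nyquist sampling rate:
fs = 2 * fmax = 2 * 11025 = 22050 Hz

Step 2 — DFT bin spacing:
df = fs / N = 22050 / 64 = 344.5312 Hz

344.5312 Hz


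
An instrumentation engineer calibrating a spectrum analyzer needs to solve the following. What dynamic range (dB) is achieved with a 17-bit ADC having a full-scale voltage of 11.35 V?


Dynamic range from full-scale to LSB:
V_min = V_max / 2^bits = 11.35 / 2^17
DR = 20 * log10(V_max / V_min)
   = 20 * log10(2^17)
   = 20 * 17 * log10(2)
   = 102.35 dB

102.35 dB


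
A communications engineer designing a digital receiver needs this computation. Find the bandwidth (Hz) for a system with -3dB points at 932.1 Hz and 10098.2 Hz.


Bandwidth is the difference of -3dB frequencies:
BW = f_high - f_low
   = 10098.2 - 932.1
   = 9166.1 Hz

9166.1 Hz


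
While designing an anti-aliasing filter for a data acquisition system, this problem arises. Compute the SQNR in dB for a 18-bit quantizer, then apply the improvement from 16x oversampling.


Step 1 — baseline SQNR at Nyquist:
SQNR_base = 6.02*N + 1.76
          = 6.02*18 + 1.76
          = 110.12 dB

Step 2 — oversampling processing gain:
G = 10*log10(OSR) = 10*log10(16) = 12.04 dB

Step 3 — total:
SQNR_total = 110.12 + 12.04 = 122.16 dB

Base SQNR = 110.12 dB; oversampled SQNR = 122.16 dB


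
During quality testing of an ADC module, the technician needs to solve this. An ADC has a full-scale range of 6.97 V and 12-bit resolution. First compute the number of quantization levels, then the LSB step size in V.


Step 1 — number of quantization levels:
L = 2^N = 2^12 = 4096

Step 2 — LSB step size:
delta = Vfs / L
      = 6.97 / 4096
      = 0.00170166 V

Levels = 4096; step size = 0.00170166 V


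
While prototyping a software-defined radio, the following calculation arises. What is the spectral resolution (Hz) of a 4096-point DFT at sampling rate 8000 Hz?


DFT frequency resolution:
df = fs / N
   = 8000 / 4096
   = 1.9531 Hz

1.9531 Hz


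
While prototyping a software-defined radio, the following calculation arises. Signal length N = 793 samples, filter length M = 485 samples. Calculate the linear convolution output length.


Linear convolution output length:
L = N + M - 1
  = 793 + 485 - 1
  = 1277 samples

1277


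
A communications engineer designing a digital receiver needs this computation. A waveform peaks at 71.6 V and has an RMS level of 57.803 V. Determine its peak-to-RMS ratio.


Crest factor is the ratio of peak to RMS:
CF = V_peak / V_rms
   = 71.6 / 57.803
   = 1.2387

1.2387


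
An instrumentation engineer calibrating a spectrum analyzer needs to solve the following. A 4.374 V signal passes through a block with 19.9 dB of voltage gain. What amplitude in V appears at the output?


Output voltage from dB gain:
V_out = V_in * 10^(gain_dB / 20)
      = 4.374 * 10^(19.9 / 20)
      = 4.374 * 9.885531
      = 43.2393 V

43.2393 V


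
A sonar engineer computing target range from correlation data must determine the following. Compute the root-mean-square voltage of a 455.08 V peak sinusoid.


RMS voltage for a sinusoidal waveform:
V_rms = V_peak / sqrt(2)
      = 455.08 / 1.414214
      = 321.79 V

321.79 V


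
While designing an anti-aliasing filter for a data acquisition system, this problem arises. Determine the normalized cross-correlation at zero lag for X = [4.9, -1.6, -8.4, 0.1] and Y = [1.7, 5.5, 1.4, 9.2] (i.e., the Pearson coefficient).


Pearson correlation coefficient (population):
r = cov(X,Y) / (std(X) * std(Y))
Mean X = -1.25, Mean Y = 4.45
Cov(X,Y) = 2.735
Std(X) = 4.766812, Std(Y) = 3.183159
r = 0.1802

0.1802


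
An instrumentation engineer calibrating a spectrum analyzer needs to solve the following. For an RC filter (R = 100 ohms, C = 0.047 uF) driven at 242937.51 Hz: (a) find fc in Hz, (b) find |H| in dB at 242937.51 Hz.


Step 1 — cutoff frequency:
fc = 1 / (2*pi*R*C)
C = 0.047 uF = 4.7e-08 F
fc = 1 / (2*pi*100*4.7e-08)
   = 33862.754 Hz

Step 2 — magnitude at f = 242937.51 Hz:
|H(f)| = 1 / sqrt(1 + (f/fc)^2)
f/fc = 242937.51 / 33862.754 = 7.174181
|H| = 1 / sqrt(1 + 51.468873) = 0.138054
|H|_dB = 20*log10(0.138054) = -17.2 dB

fc = 33862.754 Hz; |H(242937.51 Hz)| = -17.2 dB


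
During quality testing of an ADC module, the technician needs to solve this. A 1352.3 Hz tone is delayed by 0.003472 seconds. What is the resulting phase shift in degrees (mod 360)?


Phase shift from frequency and time delay:
phi = 360 * f * t_delay
    = 360 * 1352.3 * 0.003472
    = 1690.27 degrees
    mod 360 = 250.27 degrees

250.27 degrees


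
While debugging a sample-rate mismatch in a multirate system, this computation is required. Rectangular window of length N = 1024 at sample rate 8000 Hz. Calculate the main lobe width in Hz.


Main lobe width for a rectangular window:
Width = 2 * fs / N
      = 2 * 8000 / 1024
      = 16000 / 1024
      = 15.625 Hz

15.625 Hz


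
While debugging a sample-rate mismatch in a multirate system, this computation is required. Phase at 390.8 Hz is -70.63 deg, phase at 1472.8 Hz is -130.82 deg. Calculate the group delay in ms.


Group delay from phase difference:
tau = -d(phi)/d(omega)
d(phi) = -60.19 deg = -1.050514 rad
d(omega) = 2*pi*(1472.8 - 390.8) = 6798.4065 rad/s
tau = -(-1.050514) / 6798.4065
    = 0.1545 ms

0.1545 ms


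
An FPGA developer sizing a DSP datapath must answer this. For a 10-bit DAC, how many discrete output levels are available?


Number of quantization levels = 2^N
= 2^10
= 1024

1024


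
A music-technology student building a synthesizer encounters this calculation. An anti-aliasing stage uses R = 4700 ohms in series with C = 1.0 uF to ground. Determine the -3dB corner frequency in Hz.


Cutoff frequency of a first-order RC filter:
fc = 1 / (2 * pi * R * C)
C = 1.0 uF = 1e-06 F
fc = 1 / (2 * pi * 4700 * 1e-06)
   = 1 / 0.029530970943744
   = 33.862754 Hz

33.862754 Hz


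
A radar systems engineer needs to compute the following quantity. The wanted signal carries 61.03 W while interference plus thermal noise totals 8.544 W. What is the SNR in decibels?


SNR in decibels:
SNR = 10 * log10(Ps / Pn)
    = 10 * log10(61.03 / 8.544)
    = 10 * log10(7.143)
    = 10 * 0.8539
    = 8.54 dB

8.54 dB


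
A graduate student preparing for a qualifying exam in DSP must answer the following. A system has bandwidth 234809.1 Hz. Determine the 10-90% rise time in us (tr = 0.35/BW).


Rise time from bandwidth relationship:
tr = 0.35 / BW
   = 0.35 / 234809.1
   = 1.490572554e-06 s
   = 1.4906 us

1.4906 us


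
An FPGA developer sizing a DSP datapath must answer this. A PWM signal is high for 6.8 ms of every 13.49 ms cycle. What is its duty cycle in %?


Duty cycle as a percentage:
DC = (t_on / T) * 100
   = (6.8 / 13.49) * 100
   = 0.504077 * 100
   = 50.41 %

50.41 %


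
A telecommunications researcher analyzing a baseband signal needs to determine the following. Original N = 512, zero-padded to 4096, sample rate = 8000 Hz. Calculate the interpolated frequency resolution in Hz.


Frequency resolution after zero-padding:
N_padded = 512 * 8 = 4096
df = fs / N_padded
   = 8000 / 4096
   = 1.9531 Hz

1.9531 Hz


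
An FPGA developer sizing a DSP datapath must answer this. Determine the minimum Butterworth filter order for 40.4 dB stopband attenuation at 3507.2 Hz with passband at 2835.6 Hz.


Butterworth filter order formula:
n = log10(10^(A/10) - 1) / (2 * log10(f_stop/f_pass))
10^(40.4/10) - 1 = 10963.782
f_stop/f_pass = 3507.2 / 2835.6 = 1.2368
n = 21.8813 -> ceil = 22

22


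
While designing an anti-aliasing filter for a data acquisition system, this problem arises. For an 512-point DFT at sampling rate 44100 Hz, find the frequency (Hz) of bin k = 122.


Frequency of DFT bin k:
f_k = k * fs / N
    = 122 * 44100 / 512
    = 5380200 / 512
    = 10508.203 Hz

10508.203 Hz


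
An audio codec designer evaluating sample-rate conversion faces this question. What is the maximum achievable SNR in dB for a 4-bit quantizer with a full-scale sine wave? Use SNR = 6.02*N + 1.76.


Theoretical SNR for a full-scale sinusoid:
SNR = 6.02 * N + 1.76
    = 6.02 * 4 + 1.76
    = 24.08 + 1.76
    = 25.84 dB

25.84 dB


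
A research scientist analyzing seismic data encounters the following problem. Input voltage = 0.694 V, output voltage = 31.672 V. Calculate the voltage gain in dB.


Voltage gain in dB:
G = 20 * log10(Vout / Vin)
  = 20 * log10(31.672 / 0.694)
  = 20 * log10(45.636888)
  = 20 * 1.659316
  = 33.19 dB

33.19 dB


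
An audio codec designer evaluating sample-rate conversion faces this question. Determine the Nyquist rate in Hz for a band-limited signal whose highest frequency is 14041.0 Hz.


The Nyquist rate is twice the maximum frequency component.
fs_min = 2 * fmax
      = 2 * 14041.0
      = 28082.0 Hz

28082.0


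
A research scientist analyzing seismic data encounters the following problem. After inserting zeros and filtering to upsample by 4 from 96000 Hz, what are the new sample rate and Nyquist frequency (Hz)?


Step 1 — output sample rate after interpolation by L:
fs_out = L * fs_in = 4 * 96000 = 384000 Hz

Step 2 — Nyquist frequency of the output stream:
f_Nyq = fs_out / 2 = 384000 / 2 = 192000.0 Hz

fs_out = 384000 Hz; f_Nyquist = 192000.0 Hz
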